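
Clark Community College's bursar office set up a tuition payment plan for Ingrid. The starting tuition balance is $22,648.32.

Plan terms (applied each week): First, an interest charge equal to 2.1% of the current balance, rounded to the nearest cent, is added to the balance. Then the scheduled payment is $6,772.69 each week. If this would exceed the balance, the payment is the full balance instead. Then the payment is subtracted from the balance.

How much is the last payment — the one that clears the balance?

$3,428.11

# | Opening | Interest | Payment | End bal
1 | $22,648.32 | $475.61 | $6,772.69 | $16,351.24
2 | $16,351.24 | $343.38 | $6,772.69 | $9,921.93
3 | $9,921.93 | $208.36 | $6,772.69 | $3,357.60
4 | $3,357.60 | $70.51 | $3,428.11 | $0.00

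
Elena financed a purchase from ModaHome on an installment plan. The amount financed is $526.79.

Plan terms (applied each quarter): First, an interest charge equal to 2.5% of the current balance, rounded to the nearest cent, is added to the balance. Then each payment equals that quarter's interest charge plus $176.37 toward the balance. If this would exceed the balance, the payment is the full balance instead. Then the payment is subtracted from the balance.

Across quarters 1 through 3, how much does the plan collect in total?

$553.07

Quarter 1: $526.79 +$13.17 interest = $539.96; pay $189.54 → $350.42
Quarter 2: $350.42 +$8.76 interest = $359.18; pay $185.13 → $174.05
Quarter 3: $174.05 +$4.35 interest = $178.40; pay $178.40 → $0.00
Total paid: $553.07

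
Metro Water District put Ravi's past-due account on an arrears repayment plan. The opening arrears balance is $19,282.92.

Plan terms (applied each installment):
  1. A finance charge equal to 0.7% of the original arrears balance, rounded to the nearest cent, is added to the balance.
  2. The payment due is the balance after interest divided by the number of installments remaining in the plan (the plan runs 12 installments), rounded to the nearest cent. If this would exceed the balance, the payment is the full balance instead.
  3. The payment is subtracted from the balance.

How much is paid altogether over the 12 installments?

$20,902.68

Installment 1: $19,282.92 +$134.98 interest = $19,417.90; pay $1,618.16 → $17,799.74
Installment 2: $17,799.74 +$134.98 interest = $17,934.72; pay $1,630.43 → $16,304.29
Installment 3: $16,304.29 +$134.98 interest = $16,439.27; pay $1,643.93 → $14,795.34
Installment 4: $14,795.34 +$134.98 interest = $14,930.32; pay $1,658.92 → $13,271.40
Installment 5: $13,271.40 +$134.98 interest = $13,406.38; pay $1,675.80 → $11,730.58
Installment 6: $11,730.58 +$134.98 interest = $11,865.56; pay $1,695.08 → $10,170.48
Installment 7: $10,170.48 +$134.98 interest = $10,305.46; pay $1,717.58 → $8,587.88
Installment 8: $8,587.88 +$134.98 interest = $8,722.86; pay $1,744.57 → $6,978.29
Installment 9: $6,978.29 +$134.98 interest = $7,113.27; pay $1,778.32 → $5,334.95
Installment 10: $5,334.95 +$134.98 interest = $5,469.93; pay $1,823.31 → $3,646.62
Installment 11: $3,646.62 +$134.98 interest = $3,781.60; pay $1,890.80 → $1,890.80
Installment 12: $1,890.80 +$134.98 interest = $2,025.78; pay $2,025.78 → $0.00
Total paid: $20,902.68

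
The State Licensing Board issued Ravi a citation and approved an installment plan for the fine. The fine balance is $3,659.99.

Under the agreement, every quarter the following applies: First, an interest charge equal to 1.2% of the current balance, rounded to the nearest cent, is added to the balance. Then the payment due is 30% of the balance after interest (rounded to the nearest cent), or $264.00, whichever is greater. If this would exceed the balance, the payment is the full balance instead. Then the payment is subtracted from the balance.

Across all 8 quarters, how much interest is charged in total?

Quarter 1: $3,659.99 +$43.92 interest = $3,703.91; pay $1,111.17 → $2,592.74
Quarter 2: $2,592.74 +$31.11 interest = $2,623.85; pay $787.16 → $1,836.69
Quarter 3: $1,836.69 +$22.04 interest = $1,858.73; pay $557.62 → $1,301.11
Quarter 4: $1,301.11 +$15.61 interest = $1,316.72; pay $395.02 → $921.70
Quarter 5: $921.70 +$11.06 interest = $932.76; pay $279.83 → $652.93
Quarter 6: $652.93 +$7.84 interest = $660.77; pay $264.00 → $396.77
Quarter 7: $396.77 +$4.76 interest = $401.53; pay $264.00 → $137.53
Quarter 8: $137.53 +$1.65 interest = $139.18; pay $139.18 → $0.00
Total interest: $43.92 + $31.11 + $22.04 + $15.61 + $11.06 + $7.84 + $4.76 + $1.65 = $137.99

$137.99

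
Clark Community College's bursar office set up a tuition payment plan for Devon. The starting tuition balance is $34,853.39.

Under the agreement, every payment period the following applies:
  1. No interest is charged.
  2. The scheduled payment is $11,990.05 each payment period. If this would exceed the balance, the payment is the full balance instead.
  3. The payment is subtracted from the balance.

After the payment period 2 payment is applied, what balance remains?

$10,873.29

Payment period 1: opening $34,853.39; payment $11,990.05; balance $22,863.34
Payment period 2: opening $22,863.34; payment $11,990.05; balance $10,873.29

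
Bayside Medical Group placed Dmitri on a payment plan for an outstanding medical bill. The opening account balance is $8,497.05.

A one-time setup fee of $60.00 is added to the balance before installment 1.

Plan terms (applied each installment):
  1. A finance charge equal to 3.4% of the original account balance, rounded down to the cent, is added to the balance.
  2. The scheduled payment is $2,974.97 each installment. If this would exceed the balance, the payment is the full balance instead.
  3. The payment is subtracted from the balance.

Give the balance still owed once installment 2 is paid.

Installment 1: opening $8,557.05; interest $288.89 → $8,845.94; payment $2,974.97; balance $5,870.97
Installment 2: opening $5,870.97; interest $288.89 → $6,159.86; payment $2,974.97; balance $3,184.89

$3,184.89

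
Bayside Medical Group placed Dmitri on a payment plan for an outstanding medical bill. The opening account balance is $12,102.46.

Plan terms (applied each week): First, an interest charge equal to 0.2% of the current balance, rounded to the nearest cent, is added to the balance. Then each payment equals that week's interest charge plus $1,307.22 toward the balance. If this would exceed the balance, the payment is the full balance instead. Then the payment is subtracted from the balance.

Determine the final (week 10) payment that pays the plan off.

Week 1: opening $12,102.46; interest $24.20 → $12,126.66; payment $1,331.42; balance $10,795.24
Week 2: opening $10,795.24; interest $21.59 → $10,816.83; payment $1,328.81; balance $9,488.02
Week 3: opening $9,488.02; interest $18.98 → $9,507.00; payment $1,326.20; balance $8,180.80
Week 4: opening $8,180.80; interest $16.36 → $8,197.16; payment $1,323.58; balance $6,873.58
Week 5: opening $6,873.58; interest $13.75 → $6,887.33; payment $1,320.97; balance $5,566.36
Week 6: opening $5,566.36; interest $11.13 → $5,577.49; payment $1,318.35; balance $4,259.14
Week 7: opening $4,259.14; interest $8.52 → $4,267.66; payment $1,315.74; balance $2,951.92
Week 8: opening $2,951.92; interest $5.90 → $2,957.82; payment $1,313.12; balance $1,644.70
Week 9: opening $1,644.70; interest $3.29 → $1,647.99; payment $1,310.51; balance $337.48
Week 10: opening $337.48; interest $0.67 → $338.15; payment $338.15; balance $0.00

$338.15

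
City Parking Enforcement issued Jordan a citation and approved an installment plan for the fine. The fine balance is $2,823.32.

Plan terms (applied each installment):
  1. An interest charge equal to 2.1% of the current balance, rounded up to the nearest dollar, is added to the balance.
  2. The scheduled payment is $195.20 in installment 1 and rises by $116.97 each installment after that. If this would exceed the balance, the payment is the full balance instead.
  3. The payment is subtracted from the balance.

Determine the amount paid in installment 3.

$429.14

# | Opening | Interest | Payment | End bal
1 | $2,823.32 | $60.00 | $195.20 | $2,688.12
2 | $2,688.12 | $57.00 | $312.17 | $2,432.95
3 | $2,432.95 | $52.00 | $429.14 | $2,055.81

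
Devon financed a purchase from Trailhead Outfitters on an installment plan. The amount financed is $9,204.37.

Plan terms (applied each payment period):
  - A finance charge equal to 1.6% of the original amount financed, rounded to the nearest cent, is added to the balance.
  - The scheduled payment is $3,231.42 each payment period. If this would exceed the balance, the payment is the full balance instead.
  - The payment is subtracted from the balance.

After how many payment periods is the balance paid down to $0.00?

# | Opening | Interest | Payment | End bal
1 | $9,204.37 | $147.27 | $3,231.42 | $6,120.22
2 | $6,120.22 | $147.27 | $3,231.42 | $3,036.07
3 | $3,036.07 | $147.27 | $3,183.34 | $0.00
Balance reaches $0.00 in payment period 3.

3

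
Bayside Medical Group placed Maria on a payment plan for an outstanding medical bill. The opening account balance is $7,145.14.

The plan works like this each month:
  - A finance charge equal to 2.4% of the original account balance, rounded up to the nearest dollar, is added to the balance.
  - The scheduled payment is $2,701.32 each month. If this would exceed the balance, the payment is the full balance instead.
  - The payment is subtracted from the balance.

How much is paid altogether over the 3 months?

$7,661.14

# | Opening | Interest | Payment | End bal
1 | $7,145.14 | $172.00 | $2,701.32 | $4,615.82
2 | $4,615.82 | $172.00 | $2,701.32 | $2,086.50
3 | $2,086.50 | $172.00 | $2,258.50 | $0.00
Total paid: $7,661.14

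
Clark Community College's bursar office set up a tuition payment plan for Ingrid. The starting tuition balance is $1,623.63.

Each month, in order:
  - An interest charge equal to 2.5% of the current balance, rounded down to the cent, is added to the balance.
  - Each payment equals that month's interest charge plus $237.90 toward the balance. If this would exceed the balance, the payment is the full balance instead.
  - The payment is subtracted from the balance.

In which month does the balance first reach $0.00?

Month 1: $1,623.63 +$40.59 interest = $1,664.22; pay $278.49 → $1,385.73
Month 2: $1,385.73 +$34.64 interest = $1,420.37; pay $272.54 → $1,147.83
Month 3: $1,147.83 +$28.69 interest = $1,176.52; pay $266.59 → $909.93
Month 4: $909.93 +$22.74 interest = $932.67; pay $260.64 → $672.03
Month 5: $672.03 +$16.80 interest = $688.83; pay $254.70 → $434.13
Month 6: $434.13 +$10.85 interest = $444.98; pay $248.75 → $196.23
Month 7: $196.23 +$4.90 interest = $201.13; pay $201.13 → $0.00
Balance reaches $0.00 in month 7.

7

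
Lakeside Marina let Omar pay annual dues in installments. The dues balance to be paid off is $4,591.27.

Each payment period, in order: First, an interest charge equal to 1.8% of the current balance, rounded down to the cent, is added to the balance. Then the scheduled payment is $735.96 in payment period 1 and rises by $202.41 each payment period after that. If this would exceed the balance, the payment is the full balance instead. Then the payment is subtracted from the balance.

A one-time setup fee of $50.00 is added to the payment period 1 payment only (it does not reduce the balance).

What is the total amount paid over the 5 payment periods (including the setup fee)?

$4,897.96

# | Opening | Interest | Payment | Fee | End bal
1 | $4,591.27 | $82.64 | $735.96 | $50.00 | $3,937.95
2 | $3,937.95 | $70.88 | $938.37 | — | $3,070.46
3 | $3,070.46 | $55.26 | $1,140.78 | — | $1,984.94
4 | $1,984.94 | $35.72 | $1,343.19 | — | $677.47
5 | $677.47 | $12.19 | $689.66 | — | $0.00
Total paid: $4,897.96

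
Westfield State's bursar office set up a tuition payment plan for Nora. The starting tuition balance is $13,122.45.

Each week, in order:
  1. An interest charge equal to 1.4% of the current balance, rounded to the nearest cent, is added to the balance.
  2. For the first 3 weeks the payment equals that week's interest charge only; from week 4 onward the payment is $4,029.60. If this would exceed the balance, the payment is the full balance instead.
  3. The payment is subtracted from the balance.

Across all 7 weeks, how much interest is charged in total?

$959.91

# | Opening | Interest | Payment | End bal
1 | $13,122.45 | $183.71 | $183.71 | $13,122.45
2 | $13,122.45 | $183.71 | $183.71 | $13,122.45
3 | $13,122.45 | $183.71 | $183.71 | $13,122.45
4 | $13,122.45 | $183.71 | $4,029.60 | $9,276.56
5 | $9,276.56 | $129.87 | $4,029.60 | $5,376.83
6 | $5,376.83 | $75.28 | $4,029.60 | $1,422.51
7 | $1,422.51 | $19.92 | $1,442.43 | $0.00
Total interest: $183.71 + $183.71 + $183.71 + $183.71 + $129.87 + $75.28 + $19.92 = $959.91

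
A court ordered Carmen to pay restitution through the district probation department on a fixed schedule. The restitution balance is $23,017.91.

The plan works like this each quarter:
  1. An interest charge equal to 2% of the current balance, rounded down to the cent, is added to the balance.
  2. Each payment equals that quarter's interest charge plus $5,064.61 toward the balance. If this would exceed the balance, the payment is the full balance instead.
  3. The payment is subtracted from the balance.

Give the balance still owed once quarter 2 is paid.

$12,888.69

# | Opening | Interest | Payment | End bal
1 | $23,017.91 | $460.35 | $5,524.96 | $17,953.30
2 | $17,953.30 | $359.06 | $5,423.67 | $12,888.69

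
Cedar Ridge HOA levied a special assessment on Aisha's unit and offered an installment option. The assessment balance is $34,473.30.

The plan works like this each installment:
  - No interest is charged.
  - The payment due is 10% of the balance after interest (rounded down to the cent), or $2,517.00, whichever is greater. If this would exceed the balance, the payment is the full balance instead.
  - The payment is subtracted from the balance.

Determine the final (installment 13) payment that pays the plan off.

# | Opening | Payment | End bal
1 | $34,473.30 | $3,447.33 | $31,025.97
2 | $31,025.97 | $3,102.59 | $27,923.38
3 | $27,923.38 | $2,792.33 | $25,131.05
4 | $25,131.05 | $2,517.00 | $22,614.05
5 | $22,614.05 | $2,517.00 | $20,097.05
6 | $20,097.05 | $2,517.00 | $17,580.05
7 | $17,580.05 | $2,517.00 | $15,063.05
8 | $15,063.05 | $2,517.00 | $12,546.05
9 | $12,546.05 | $2,517.00 | $10,029.05
10 | $10,029.05 | $2,517.00 | $7,512.05
11 | $7,512.05 | $2,517.00 | $4,995.05
12 | $4,995.05 | $2,517.00 | $2,478.05
13 | $2,478.05 | $2,478.05 | $0.00

$2,478.05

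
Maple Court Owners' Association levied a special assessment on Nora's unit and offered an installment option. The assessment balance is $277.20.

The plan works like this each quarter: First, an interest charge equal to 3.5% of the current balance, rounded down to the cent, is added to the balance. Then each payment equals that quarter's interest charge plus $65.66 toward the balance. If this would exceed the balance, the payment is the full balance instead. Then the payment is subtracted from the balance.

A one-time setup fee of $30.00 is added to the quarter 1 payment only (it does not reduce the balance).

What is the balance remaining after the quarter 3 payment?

$80.22

Quarter 1: opening $277.20; interest $9.70 → $286.90; payment $75.36 (+ $30.00 fee); balance $211.54
Quarter 2: opening $211.54; interest $7.40 → $218.94; payment $73.06; balance $145.88
Quarter 3: opening $145.88; interest $5.10 → $150.98; payment $70.76; balance $80.22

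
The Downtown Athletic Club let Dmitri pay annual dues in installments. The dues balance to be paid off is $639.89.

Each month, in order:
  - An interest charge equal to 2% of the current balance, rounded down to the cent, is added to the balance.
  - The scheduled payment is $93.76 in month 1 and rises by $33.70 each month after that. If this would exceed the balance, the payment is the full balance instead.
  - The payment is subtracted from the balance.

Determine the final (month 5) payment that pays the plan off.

Month 1: opening $639.89; interest $12.79 → $652.68; payment $93.76; balance $558.92
Month 2: opening $558.92; interest $11.17 → $570.09; payment $127.46; balance $442.63
Month 3: opening $442.63; interest $8.85 → $451.48; payment $161.16; balance $290.32
Month 4: opening $290.32; interest $5.80 → $296.12; payment $194.86; balance $101.26
Month 5: opening $101.26; interest $2.02 → $103.28; payment $103.28; balance $0.00

$103.28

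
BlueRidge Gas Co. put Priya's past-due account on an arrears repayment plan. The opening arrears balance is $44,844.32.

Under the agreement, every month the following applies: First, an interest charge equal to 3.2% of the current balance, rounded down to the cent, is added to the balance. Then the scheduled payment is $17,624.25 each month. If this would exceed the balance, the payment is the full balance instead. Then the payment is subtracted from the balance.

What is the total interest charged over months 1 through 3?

$2,734.29

# | Opening | Interest | Payment | End bal
1 | $44,844.32 | $1,435.01 | $17,624.25 | $28,655.08
2 | $28,655.08 | $916.96 | $17,624.25 | $11,947.79
3 | $11,947.79 | $382.32 | $12,330.11 | $0.00
Total interest: $1,435.01 + $916.96 + $382.32 = $2,734.29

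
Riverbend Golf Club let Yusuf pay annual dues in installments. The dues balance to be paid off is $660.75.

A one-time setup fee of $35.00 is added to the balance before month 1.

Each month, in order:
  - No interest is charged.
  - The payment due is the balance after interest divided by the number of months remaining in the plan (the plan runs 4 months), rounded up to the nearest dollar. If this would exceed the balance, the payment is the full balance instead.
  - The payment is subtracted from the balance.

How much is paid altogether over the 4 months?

$695.75

Month 1: $695.75 − $174.00 → $521.75
Month 2: $521.75 − $174.00 → $347.75
Month 3: $347.75 − $174.00 → $173.75
Month 4: $173.75 − $173.75 → $0.00
Total paid: $695.75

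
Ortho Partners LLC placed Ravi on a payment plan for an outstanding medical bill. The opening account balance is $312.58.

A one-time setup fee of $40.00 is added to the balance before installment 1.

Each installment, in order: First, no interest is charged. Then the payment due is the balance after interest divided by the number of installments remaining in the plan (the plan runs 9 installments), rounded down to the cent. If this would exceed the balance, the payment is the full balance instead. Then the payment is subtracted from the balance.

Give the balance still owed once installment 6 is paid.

$117.54

Installment 1: opening $352.58; payment $39.17; balance $313.41
Installment 2: opening $313.41; payment $39.17; balance $274.24
Installment 3: opening $274.24; payment $39.17; balance $235.07
Installment 4: opening $235.07; payment $39.17; balance $195.90
Installment 5: opening $195.90; payment $39.18; balance $156.72
Installment 6: opening $156.72; payment $39.18; balance $117.54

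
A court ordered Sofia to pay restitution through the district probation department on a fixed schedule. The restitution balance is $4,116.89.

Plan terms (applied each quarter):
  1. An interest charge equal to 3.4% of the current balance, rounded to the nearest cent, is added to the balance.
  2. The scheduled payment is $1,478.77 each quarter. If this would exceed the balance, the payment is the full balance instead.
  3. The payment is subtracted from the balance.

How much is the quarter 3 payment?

$1,441.17

# | Opening | Interest | Payment | End bal
1 | $4,116.89 | $139.97 | $1,478.77 | $2,778.09
2 | $2,778.09 | $94.46 | $1,478.77 | $1,393.78
3 | $1,393.78 | $47.39 | $1,441.17 | $0.00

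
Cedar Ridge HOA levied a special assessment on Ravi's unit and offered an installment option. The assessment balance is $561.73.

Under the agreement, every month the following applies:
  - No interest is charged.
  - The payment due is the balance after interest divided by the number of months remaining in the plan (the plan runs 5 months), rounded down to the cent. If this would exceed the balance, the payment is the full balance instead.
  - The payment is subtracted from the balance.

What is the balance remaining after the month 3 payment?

$224.70

Month 1: opening $561.73; payment $112.34; balance $449.39
Month 2: opening $449.39; payment $112.34; balance $337.05
Month 3: opening $337.05; payment $112.35; balance $224.70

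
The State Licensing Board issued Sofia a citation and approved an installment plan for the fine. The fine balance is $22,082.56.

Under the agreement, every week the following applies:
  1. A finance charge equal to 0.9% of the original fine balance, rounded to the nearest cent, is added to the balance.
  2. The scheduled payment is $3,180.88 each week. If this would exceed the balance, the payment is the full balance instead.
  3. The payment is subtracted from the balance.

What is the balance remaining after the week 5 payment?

$7,171.86

# | Opening | Interest | Payment | End bal
1 | $22,082.56 | $198.74 | $3,180.88 | $19,100.42
2 | $19,100.42 | $198.74 | $3,180.88 | $16,118.28
3 | $16,118.28 | $198.74 | $3,180.88 | $13,136.14
4 | $13,136.14 | $198.74 | $3,180.88 | $10,154.00
5 | $10,154.00 | $198.74 | $3,180.88 | $7,171.86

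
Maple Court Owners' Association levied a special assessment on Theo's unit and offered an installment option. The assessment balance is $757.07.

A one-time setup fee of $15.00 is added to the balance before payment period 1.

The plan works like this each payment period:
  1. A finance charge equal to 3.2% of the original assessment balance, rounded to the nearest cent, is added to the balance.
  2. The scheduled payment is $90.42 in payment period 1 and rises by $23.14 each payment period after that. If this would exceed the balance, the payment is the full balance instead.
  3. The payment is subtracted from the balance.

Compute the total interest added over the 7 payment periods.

Payment period 1: $772.07 +$24.23 interest = $796.30; pay $90.42 → $705.88
Payment period 2: $705.88 +$24.23 interest = $730.11; pay $113.56 → $616.55
Payment period 3: $616.55 +$24.23 interest = $640.78; pay $136.70 → $504.08
Payment period 4: $504.08 +$24.23 interest = $528.31; pay $159.84 → $368.47
Payment period 5: $368.47 +$24.23 interest = $392.70; pay $182.98 → $209.72
Payment period 6: $209.72 +$24.23 interest = $233.95; pay $206.12 → $27.83
Payment period 7: $27.83 +$24.23 interest = $52.06; pay $52.06 → $0.00
Total interest: $24.23 + $24.23 + $24.23 + $24.23 + $24.23 + $24.23 + $24.23 = $169.61

$169.61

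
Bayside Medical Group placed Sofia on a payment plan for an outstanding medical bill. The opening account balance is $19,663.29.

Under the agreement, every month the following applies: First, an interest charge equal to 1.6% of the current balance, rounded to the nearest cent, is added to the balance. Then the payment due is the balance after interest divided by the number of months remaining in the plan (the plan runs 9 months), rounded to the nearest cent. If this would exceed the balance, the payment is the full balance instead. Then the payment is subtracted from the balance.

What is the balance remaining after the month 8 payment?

Month 1: opening $19,663.29; interest $314.61 → $19,977.90; payment $2,219.77; balance $17,758.13
Month 2: opening $17,758.13; interest $284.13 → $18,042.26; payment $2,255.28; balance $15,786.98
Month 3: opening $15,786.98; interest $252.59 → $16,039.57; payment $2,291.37; balance $13,748.20
Month 4: opening $13,748.20; interest $219.97 → $13,968.17; payment $2,328.03; balance $11,640.14
Month 5: opening $11,640.14; interest $186.24 → $11,826.38; payment $2,365.28; balance $9,461.10
Month 6: opening $9,461.10; interest $151.38 → $9,612.48; payment $2,403.12; balance $7,209.36
Month 7: opening $7,209.36; interest $115.35 → $7,324.71; payment $2,441.57; balance $4,883.14
Month 8: opening $4,883.14; interest $78.13 → $4,961.27; payment $2,480.64; balance $2,480.63

$2,480.63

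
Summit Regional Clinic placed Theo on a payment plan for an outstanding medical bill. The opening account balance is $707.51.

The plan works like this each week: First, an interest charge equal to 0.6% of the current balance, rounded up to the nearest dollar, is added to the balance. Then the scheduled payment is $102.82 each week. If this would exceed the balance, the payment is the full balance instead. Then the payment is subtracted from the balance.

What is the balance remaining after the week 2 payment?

Week 1: opening $707.51; interest $5.00 → $712.51; payment $102.82; balance $609.69
Week 2: opening $609.69; interest $4.00 → $613.69; payment $102.82; balance $510.87

$510.87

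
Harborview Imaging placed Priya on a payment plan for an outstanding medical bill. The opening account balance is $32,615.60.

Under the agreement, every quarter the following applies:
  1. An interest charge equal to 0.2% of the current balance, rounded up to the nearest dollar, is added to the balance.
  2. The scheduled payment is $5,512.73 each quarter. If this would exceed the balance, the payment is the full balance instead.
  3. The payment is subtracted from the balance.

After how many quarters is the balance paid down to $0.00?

Quarter 1: $32,615.60 +$66.00 interest = $32,681.60; pay $5,512.73 → $27,168.87
Quarter 2: $27,168.87 +$55.00 interest = $27,223.87; pay $5,512.73 → $21,711.14
Quarter 3: $21,711.14 +$44.00 interest = $21,755.14; pay $5,512.73 → $16,242.41
Quarter 4: $16,242.41 +$33.00 interest = $16,275.41; pay $5,512.73 → $10,762.68
Quarter 5: $10,762.68 +$22.00 interest = $10,784.68; pay $5,512.73 → $5,271.95
Quarter 6: $5,271.95 +$11.00 interest = $5,282.95; pay $5,282.95 → $0.00
Balance reaches $0.00 in quarter 6.

6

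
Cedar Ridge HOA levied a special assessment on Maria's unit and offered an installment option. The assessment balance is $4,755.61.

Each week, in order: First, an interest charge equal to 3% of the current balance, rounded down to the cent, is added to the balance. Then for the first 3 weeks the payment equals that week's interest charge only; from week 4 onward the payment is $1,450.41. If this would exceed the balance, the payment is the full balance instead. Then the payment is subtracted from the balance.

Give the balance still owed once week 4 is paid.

$3,447.86

# | Opening | Interest | Payment | End bal
1 | $4,755.61 | $142.66 | $142.66 | $4,755.61
2 | $4,755.61 | $142.66 | $142.66 | $4,755.61
3 | $4,755.61 | $142.66 | $142.66 | $4,755.61
4 | $4,755.61 | $142.66 | $1,450.41 | $3,447.86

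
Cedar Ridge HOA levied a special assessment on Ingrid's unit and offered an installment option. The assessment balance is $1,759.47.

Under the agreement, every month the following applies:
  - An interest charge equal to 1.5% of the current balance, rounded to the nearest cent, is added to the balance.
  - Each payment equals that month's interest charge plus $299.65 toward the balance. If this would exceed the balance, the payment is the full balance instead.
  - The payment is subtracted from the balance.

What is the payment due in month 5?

$308.06

# | Opening | Interest | Payment | End bal
1 | $1,759.47 | $26.39 | $326.04 | $1,459.82
2 | $1,459.82 | $21.90 | $321.55 | $1,160.17
3 | $1,160.17 | $17.40 | $317.05 | $860.52
4 | $860.52 | $12.91 | $312.56 | $560.87
5 | $560.87 | $8.41 | $308.06 | $261.22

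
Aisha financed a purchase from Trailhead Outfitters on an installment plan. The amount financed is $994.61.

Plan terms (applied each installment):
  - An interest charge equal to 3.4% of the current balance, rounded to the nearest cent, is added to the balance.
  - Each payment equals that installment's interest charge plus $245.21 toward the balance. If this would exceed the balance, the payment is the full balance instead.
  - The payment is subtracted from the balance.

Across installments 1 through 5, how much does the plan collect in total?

Installment 1: $994.61 +$33.82 interest = $1,028.43; pay $279.03 → $749.40
Installment 2: $749.40 +$25.48 interest = $774.88; pay $270.69 → $504.19
Installment 3: $504.19 +$17.14 interest = $521.33; pay $262.35 → $258.98
Installment 4: $258.98 +$8.81 interest = $267.79; pay $254.02 → $13.77
Installment 5: $13.77 +$0.47 interest = $14.24; pay $14.24 → $0.00
Total paid: $1,080.33

$1,080.33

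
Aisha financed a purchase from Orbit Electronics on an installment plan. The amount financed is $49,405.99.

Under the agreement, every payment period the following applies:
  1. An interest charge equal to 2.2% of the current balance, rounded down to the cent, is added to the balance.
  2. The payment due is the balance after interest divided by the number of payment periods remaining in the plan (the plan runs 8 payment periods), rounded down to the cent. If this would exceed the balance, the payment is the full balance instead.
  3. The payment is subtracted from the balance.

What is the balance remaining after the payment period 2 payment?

Payment period 1: opening $49,405.99; interest $1,086.93 → $50,492.92; payment $6,311.61; balance $44,181.31
Payment period 2: opening $44,181.31; interest $971.98 → $45,153.29; payment $6,450.47; balance $38,702.82

$38,702.82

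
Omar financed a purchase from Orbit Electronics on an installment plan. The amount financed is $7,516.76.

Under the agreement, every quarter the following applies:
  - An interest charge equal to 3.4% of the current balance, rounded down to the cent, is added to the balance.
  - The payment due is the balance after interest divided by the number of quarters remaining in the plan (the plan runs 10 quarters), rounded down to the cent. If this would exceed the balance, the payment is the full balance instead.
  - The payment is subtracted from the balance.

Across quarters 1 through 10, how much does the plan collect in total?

Quarter 1: opening $7,516.76; interest $255.56 → $7,772.32; payment $777.23; balance $6,995.09
Quarter 2: opening $6,995.09; interest $237.83 → $7,232.92; payment $803.65; balance $6,429.27
Quarter 3: opening $6,429.27; interest $218.59 → $6,647.86; payment $830.98; balance $5,816.88
Quarter 4: opening $5,816.88; interest $197.77 → $6,014.65; payment $859.23; balance $5,155.42
Quarter 5: opening $5,155.42; interest $175.28 → $5,330.70; payment $888.45; balance $4,442.25
Quarter 6: opening $4,442.25; interest $151.03 → $4,593.28; payment $918.65; balance $3,674.63
Quarter 7: opening $3,674.63; interest $124.93 → $3,799.56; payment $949.89; balance $2,849.67
Quarter 8: opening $2,849.67; interest $96.88 → $2,946.55; payment $982.18; balance $1,964.37
Quarter 9: opening $1,964.37; interest $66.78 → $2,031.15; payment $1,015.57; balance $1,015.58
Quarter 10: opening $1,015.58; interest $34.52 → $1,050.10; payment $1,050.10; balance $0.00
Total paid: $9,075.93

$9,075.93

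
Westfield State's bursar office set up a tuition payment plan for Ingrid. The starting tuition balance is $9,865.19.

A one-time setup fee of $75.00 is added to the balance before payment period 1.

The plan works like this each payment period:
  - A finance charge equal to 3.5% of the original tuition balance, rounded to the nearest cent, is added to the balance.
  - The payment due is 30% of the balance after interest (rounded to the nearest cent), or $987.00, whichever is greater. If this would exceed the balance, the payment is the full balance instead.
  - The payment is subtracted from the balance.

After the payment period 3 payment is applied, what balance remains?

# | Opening | Interest | Payment | End bal
1 | $9,940.19 | $345.28 | $3,085.64 | $7,199.83
2 | $7,199.83 | $345.28 | $2,263.53 | $5,281.58
3 | $5,281.58 | $345.28 | $1,688.06 | $3,938.80

$3,938.80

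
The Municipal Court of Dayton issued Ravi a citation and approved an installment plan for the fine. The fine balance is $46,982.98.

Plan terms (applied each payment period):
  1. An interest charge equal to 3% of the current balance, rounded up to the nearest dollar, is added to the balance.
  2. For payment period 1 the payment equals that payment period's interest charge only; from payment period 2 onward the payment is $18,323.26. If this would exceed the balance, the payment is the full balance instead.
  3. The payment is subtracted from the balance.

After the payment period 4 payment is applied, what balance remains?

Payment period 1: $46,982.98 +$1,410.00 interest = $48,392.98; pay $1,410.00 → $46,982.98
Payment period 2: $46,982.98 +$1,410.00 interest = $48,392.98; pay $18,323.26 → $30,069.72
Payment period 3: $30,069.72 +$903.00 interest = $30,972.72; pay $18,323.26 → $12,649.46
Payment period 4: $12,649.46 +$380.00 interest = $13,029.46; pay $13,029.46 → $0.00

$0.00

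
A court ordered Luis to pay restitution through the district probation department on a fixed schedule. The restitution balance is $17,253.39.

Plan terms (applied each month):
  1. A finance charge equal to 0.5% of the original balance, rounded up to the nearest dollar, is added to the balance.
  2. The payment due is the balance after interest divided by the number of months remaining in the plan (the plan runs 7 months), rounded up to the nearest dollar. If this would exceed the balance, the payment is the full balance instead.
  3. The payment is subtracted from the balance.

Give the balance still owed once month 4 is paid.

Month 1: opening $17,253.39; interest $87.00 → $17,340.39; payment $2,478.00; balance $14,862.39
Month 2: opening $14,862.39; interest $87.00 → $14,949.39; payment $2,492.00; balance $12,457.39
Month 3: opening $12,457.39; interest $87.00 → $12,544.39; payment $2,509.00; balance $10,035.39
Month 4: opening $10,035.39; interest $87.00 → $10,122.39; payment $2,531.00; balance $7,591.39

$7,591.39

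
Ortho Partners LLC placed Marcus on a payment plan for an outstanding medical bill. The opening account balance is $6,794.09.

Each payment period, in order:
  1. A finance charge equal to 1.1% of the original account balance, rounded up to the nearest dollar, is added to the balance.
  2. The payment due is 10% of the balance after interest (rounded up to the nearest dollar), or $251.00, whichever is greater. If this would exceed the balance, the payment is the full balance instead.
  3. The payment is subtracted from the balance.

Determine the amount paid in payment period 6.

$437.00

Payment period 1: opening $6,794.09; interest $75.00 → $6,869.09; payment $687.00; balance $6,182.09
Payment period 2: opening $6,182.09; interest $75.00 → $6,257.09; payment $626.00; balance $5,631.09
Payment period 3: opening $5,631.09; interest $75.00 → $5,706.09; payment $571.00; balance $5,135.09
Payment period 4: opening $5,135.09; interest $75.00 → $5,210.09; payment $522.00; balance $4,688.09
Payment period 5: opening $4,688.09; interest $75.00 → $4,763.09; payment $477.00; balance $4,286.09
Payment period 6: opening $4,286.09; interest $75.00 → $4,361.09; payment $437.00; balance $3,924.09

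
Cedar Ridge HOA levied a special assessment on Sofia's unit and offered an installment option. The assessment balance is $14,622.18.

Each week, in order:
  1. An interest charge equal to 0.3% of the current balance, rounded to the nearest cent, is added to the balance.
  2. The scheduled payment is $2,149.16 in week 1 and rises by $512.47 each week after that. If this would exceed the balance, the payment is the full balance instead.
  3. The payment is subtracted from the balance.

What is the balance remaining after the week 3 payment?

$6,748.39

Week 1: $14,622.18 +$43.87 interest = $14,666.05; pay $2,149.16 → $12,516.89
Week 2: $12,516.89 +$37.55 interest = $12,554.44; pay $2,661.63 → $9,892.81
Week 3: $9,892.81 +$29.68 interest = $9,922.49; pay $3,174.10 → $6,748.39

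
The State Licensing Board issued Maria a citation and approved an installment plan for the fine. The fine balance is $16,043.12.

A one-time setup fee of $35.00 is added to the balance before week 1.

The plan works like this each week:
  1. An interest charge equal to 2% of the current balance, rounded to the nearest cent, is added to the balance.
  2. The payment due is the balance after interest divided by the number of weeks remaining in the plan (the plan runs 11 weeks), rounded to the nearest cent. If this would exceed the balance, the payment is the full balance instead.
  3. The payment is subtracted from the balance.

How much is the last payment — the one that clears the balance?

$1,817.37

# | Opening | Interest | Payment | End bal
1 | $16,078.12 | $321.56 | $1,490.88 | $14,908.80
2 | $14,908.80 | $298.18 | $1,520.70 | $13,686.28
3 | $13,686.28 | $273.73 | $1,551.11 | $12,408.90
4 | $12,408.90 | $248.18 | $1,582.14 | $11,074.94
5 | $11,074.94 | $221.50 | $1,613.78 | $9,682.66
6 | $9,682.66 | $193.65 | $1,646.05 | $8,230.26
7 | $8,230.26 | $164.61 | $1,678.97 | $6,715.90
8 | $6,715.90 | $134.32 | $1,712.56 | $5,137.66
9 | $5,137.66 | $102.75 | $1,746.80 | $3,493.61
10 | $3,493.61 | $69.87 | $1,781.74 | $1,781.74
11 | $1,781.74 | $35.63 | $1,817.37 | $0.00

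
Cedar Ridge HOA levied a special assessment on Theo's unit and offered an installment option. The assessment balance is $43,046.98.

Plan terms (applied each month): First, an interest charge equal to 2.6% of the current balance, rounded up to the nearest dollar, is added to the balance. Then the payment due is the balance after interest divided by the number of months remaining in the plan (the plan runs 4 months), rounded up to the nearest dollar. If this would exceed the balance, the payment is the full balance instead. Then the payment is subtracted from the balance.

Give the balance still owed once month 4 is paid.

# | Opening | Interest | Payment | End bal
1 | $43,046.98 | $1,120.00 | $11,042.00 | $33,124.98
2 | $33,124.98 | $862.00 | $11,329.00 | $22,657.98
3 | $22,657.98 | $590.00 | $11,624.00 | $11,623.98
4 | $11,623.98 | $303.00 | $11,926.98 | $0.00

$0.00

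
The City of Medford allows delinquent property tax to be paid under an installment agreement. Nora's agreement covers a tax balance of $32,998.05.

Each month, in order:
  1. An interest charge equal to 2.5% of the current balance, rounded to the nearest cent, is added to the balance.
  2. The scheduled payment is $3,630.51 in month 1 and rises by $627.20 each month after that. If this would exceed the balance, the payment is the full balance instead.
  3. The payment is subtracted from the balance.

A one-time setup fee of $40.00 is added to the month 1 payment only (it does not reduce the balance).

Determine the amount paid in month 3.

# | Opening | Interest | Payment | Fee | End bal
1 | $32,998.05 | $824.95 | $3,630.51 | $40.00 | $30,192.49
2 | $30,192.49 | $754.81 | $4,257.71 | — | $26,689.59
3 | $26,689.59 | $667.24 | $4,884.91 | — | $22,471.92

$4,884.91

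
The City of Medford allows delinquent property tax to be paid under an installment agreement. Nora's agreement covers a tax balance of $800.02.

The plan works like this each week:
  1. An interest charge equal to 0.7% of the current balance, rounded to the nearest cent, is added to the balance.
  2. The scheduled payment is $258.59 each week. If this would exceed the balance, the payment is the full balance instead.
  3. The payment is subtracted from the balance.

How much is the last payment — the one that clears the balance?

$35.98

Week 1: opening $800.02; interest $5.60 → $805.62; payment $258.59; balance $547.03
Week 2: opening $547.03; interest $3.83 → $550.86; payment $258.59; balance $292.27
Week 3: opening $292.27; interest $2.05 → $294.32; payment $258.59; balance $35.73
Week 4: opening $35.73; interest $0.25 → $35.98; payment $35.98; balance $0.00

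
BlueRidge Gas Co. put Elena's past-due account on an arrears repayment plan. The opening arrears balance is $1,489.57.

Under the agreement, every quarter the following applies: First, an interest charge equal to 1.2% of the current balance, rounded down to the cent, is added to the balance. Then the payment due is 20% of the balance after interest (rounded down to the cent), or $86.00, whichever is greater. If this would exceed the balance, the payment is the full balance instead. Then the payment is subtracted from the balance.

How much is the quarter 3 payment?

Quarter 1: $1,489.57 +$17.87 interest = $1,507.44; pay $301.48 → $1,205.96
Quarter 2: $1,205.96 +$14.47 interest = $1,220.43; pay $244.08 → $976.35
Quarter 3: $976.35 +$11.71 interest = $988.06; pay $197.61 → $790.45

$197.61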